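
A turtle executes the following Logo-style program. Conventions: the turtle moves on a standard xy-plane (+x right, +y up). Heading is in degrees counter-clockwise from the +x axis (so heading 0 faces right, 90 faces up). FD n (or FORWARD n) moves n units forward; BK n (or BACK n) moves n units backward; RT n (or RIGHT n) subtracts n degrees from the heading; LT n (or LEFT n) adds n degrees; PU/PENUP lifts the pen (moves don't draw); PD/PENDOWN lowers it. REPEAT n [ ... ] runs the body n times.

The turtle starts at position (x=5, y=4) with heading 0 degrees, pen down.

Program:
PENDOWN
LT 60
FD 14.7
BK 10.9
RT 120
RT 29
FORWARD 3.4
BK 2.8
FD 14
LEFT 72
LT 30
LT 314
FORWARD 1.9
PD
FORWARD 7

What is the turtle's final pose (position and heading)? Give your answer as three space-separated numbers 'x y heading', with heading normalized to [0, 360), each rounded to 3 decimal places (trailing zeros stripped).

Answer: 14.619 -12.154 327

Derivation:
Executing turtle program step by step:
Start: pos=(5,4), heading=0, pen down
PD: pen down
LT 60: heading 0 -> 60
FD 14.7: (5,4) -> (12.35,16.731) [heading=60, draw]
BK 10.9: (12.35,16.731) -> (6.9,7.291) [heading=60, draw]
RT 120: heading 60 -> 300
RT 29: heading 300 -> 271
FD 3.4: (6.9,7.291) -> (6.959,3.891) [heading=271, draw]
BK 2.8: (6.959,3.891) -> (6.91,6.691) [heading=271, draw]
FD 14: (6.91,6.691) -> (7.155,-7.307) [heading=271, draw]
LT 72: heading 271 -> 343
LT 30: heading 343 -> 13
LT 314: heading 13 -> 327
FD 1.9: (7.155,-7.307) -> (8.748,-8.342) [heading=327, draw]
PD: pen down
FD 7: (8.748,-8.342) -> (14.619,-12.154) [heading=327, draw]
Final: pos=(14.619,-12.154), heading=327, 7 segment(s) drawn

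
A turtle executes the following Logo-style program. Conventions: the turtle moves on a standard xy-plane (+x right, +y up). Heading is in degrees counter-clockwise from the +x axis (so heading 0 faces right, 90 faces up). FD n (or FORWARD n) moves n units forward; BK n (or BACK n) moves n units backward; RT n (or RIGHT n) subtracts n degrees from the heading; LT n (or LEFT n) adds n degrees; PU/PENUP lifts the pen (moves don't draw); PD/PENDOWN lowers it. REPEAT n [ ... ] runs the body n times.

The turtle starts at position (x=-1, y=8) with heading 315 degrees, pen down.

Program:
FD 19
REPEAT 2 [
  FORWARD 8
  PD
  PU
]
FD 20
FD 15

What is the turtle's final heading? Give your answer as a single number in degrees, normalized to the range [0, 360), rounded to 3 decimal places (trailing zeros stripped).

Executing turtle program step by step:
Start: pos=(-1,8), heading=315, pen down
FD 19: (-1,8) -> (12.435,-5.435) [heading=315, draw]
REPEAT 2 [
  -- iteration 1/2 --
  FD 8: (12.435,-5.435) -> (18.092,-11.092) [heading=315, draw]
  PD: pen down
  PU: pen up
  -- iteration 2/2 --
  FD 8: (18.092,-11.092) -> (23.749,-16.749) [heading=315, move]
  PD: pen down
  PU: pen up
]
FD 20: (23.749,-16.749) -> (37.891,-30.891) [heading=315, move]
FD 15: (37.891,-30.891) -> (48.497,-41.497) [heading=315, move]
Final: pos=(48.497,-41.497), heading=315, 2 segment(s) drawn

Answer: 315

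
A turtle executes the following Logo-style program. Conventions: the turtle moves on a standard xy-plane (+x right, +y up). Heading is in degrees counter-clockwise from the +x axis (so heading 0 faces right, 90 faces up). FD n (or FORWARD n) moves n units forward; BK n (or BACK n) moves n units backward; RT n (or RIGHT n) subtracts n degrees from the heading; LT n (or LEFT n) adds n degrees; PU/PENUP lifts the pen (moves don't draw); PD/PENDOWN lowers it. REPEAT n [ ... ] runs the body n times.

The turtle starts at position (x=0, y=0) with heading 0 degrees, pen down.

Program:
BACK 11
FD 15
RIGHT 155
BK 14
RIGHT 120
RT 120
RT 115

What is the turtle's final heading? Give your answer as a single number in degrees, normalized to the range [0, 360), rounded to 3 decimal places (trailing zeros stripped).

Answer: 210

Derivation:
Executing turtle program step by step:
Start: pos=(0,0), heading=0, pen down
BK 11: (0,0) -> (-11,0) [heading=0, draw]
FD 15: (-11,0) -> (4,0) [heading=0, draw]
RT 155: heading 0 -> 205
BK 14: (4,0) -> (16.688,5.917) [heading=205, draw]
RT 120: heading 205 -> 85
RT 120: heading 85 -> 325
RT 115: heading 325 -> 210
Final: pos=(16.688,5.917), heading=210, 3 segment(s) drawn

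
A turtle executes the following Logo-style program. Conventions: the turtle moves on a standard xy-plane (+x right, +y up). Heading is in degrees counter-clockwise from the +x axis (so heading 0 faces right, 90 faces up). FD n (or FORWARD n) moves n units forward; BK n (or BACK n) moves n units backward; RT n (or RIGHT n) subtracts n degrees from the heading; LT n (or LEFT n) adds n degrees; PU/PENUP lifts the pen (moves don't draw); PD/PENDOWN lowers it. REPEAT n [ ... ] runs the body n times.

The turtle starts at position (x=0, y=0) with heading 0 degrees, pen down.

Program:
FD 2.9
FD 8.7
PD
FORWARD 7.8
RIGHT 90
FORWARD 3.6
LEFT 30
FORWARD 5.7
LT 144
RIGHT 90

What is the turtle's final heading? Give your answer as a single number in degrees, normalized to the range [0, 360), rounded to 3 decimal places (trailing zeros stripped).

Executing turtle program step by step:
Start: pos=(0,0), heading=0, pen down
FD 2.9: (0,0) -> (2.9,0) [heading=0, draw]
FD 8.7: (2.9,0) -> (11.6,0) [heading=0, draw]
PD: pen down
FD 7.8: (11.6,0) -> (19.4,0) [heading=0, draw]
RT 90: heading 0 -> 270
FD 3.6: (19.4,0) -> (19.4,-3.6) [heading=270, draw]
LT 30: heading 270 -> 300
FD 5.7: (19.4,-3.6) -> (22.25,-8.536) [heading=300, draw]
LT 144: heading 300 -> 84
RT 90: heading 84 -> 354
Final: pos=(22.25,-8.536), heading=354, 5 segment(s) drawn

Answer: 354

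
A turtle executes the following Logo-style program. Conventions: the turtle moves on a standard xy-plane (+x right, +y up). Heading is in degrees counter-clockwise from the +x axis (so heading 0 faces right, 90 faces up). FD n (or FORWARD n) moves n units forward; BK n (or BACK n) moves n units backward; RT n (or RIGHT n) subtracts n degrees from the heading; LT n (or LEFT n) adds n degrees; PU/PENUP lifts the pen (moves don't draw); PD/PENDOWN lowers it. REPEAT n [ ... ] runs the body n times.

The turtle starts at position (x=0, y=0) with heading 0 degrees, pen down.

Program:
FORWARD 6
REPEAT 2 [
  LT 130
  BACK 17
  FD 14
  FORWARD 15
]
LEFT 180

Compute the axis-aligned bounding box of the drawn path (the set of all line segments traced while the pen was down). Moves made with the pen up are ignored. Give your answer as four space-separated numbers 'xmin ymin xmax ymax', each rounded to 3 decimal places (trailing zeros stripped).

Executing turtle program step by step:
Start: pos=(0,0), heading=0, pen down
FD 6: (0,0) -> (6,0) [heading=0, draw]
REPEAT 2 [
  -- iteration 1/2 --
  LT 130: heading 0 -> 130
  BK 17: (6,0) -> (16.927,-13.023) [heading=130, draw]
  FD 14: (16.927,-13.023) -> (7.928,-2.298) [heading=130, draw]
  FD 15: (7.928,-2.298) -> (-1.713,9.193) [heading=130, draw]
  -- iteration 2/2 --
  LT 130: heading 130 -> 260
  BK 17: (-1.713,9.193) -> (1.239,25.934) [heading=260, draw]
  FD 14: (1.239,25.934) -> (-1.193,12.147) [heading=260, draw]
  FD 15: (-1.193,12.147) -> (-3.797,-2.625) [heading=260, draw]
]
LT 180: heading 260 -> 80
Final: pos=(-3.797,-2.625), heading=80, 7 segment(s) drawn

Segment endpoints: x in {-3.797, -1.713, -1.193, 0, 1.239, 6, 7.928, 16.927}, y in {-13.023, -2.625, -2.298, 0, 9.193, 12.147, 25.934}
xmin=-3.797, ymin=-13.023, xmax=16.927, ymax=25.934

Answer: -3.797 -13.023 16.927 25.934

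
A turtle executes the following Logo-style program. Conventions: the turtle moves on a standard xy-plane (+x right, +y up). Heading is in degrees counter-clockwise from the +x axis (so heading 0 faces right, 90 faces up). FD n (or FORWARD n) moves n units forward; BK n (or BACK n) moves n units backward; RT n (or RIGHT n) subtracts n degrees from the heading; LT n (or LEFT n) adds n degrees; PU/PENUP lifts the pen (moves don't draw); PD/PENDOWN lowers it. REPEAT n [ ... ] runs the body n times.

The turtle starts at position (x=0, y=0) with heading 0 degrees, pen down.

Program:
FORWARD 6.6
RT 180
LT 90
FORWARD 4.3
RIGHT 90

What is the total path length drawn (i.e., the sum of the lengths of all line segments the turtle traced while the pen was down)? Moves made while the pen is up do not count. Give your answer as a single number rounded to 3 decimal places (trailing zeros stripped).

Executing turtle program step by step:
Start: pos=(0,0), heading=0, pen down
FD 6.6: (0,0) -> (6.6,0) [heading=0, draw]
RT 180: heading 0 -> 180
LT 90: heading 180 -> 270
FD 4.3: (6.6,0) -> (6.6,-4.3) [heading=270, draw]
RT 90: heading 270 -> 180
Final: pos=(6.6,-4.3), heading=180, 2 segment(s) drawn

Segment lengths:
  seg 1: (0,0) -> (6.6,0), length = 6.6
  seg 2: (6.6,0) -> (6.6,-4.3), length = 4.3
Total = 10.9

Answer: 10.9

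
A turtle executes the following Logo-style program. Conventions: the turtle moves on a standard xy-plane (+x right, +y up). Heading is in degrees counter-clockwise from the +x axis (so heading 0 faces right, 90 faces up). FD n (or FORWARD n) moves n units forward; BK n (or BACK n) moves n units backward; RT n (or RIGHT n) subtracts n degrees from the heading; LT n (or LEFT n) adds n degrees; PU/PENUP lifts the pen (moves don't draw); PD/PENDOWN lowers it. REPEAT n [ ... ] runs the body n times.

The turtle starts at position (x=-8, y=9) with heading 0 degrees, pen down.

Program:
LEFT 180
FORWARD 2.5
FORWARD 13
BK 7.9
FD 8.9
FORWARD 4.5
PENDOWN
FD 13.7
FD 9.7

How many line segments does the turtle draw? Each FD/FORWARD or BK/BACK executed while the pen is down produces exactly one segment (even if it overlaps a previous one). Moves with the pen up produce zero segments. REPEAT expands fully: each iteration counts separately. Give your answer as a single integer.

Executing turtle program step by step:
Start: pos=(-8,9), heading=0, pen down
LT 180: heading 0 -> 180
FD 2.5: (-8,9) -> (-10.5,9) [heading=180, draw]
FD 13: (-10.5,9) -> (-23.5,9) [heading=180, draw]
BK 7.9: (-23.5,9) -> (-15.6,9) [heading=180, draw]
FD 8.9: (-15.6,9) -> (-24.5,9) [heading=180, draw]
FD 4.5: (-24.5,9) -> (-29,9) [heading=180, draw]
PD: pen down
FD 13.7: (-29,9) -> (-42.7,9) [heading=180, draw]
FD 9.7: (-42.7,9) -> (-52.4,9) [heading=180, draw]
Final: pos=(-52.4,9), heading=180, 7 segment(s) drawn
Segments drawn: 7

Answer: 7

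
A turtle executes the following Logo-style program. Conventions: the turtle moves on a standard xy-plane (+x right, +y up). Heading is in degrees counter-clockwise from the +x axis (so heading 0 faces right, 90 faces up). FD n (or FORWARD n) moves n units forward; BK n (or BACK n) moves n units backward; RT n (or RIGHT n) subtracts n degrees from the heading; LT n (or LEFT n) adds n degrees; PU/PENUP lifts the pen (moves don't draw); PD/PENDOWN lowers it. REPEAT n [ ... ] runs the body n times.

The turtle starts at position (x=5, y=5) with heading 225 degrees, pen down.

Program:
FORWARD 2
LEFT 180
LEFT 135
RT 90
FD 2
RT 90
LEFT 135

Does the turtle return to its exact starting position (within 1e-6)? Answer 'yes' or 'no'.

Answer: no

Derivation:
Executing turtle program step by step:
Start: pos=(5,5), heading=225, pen down
FD 2: (5,5) -> (3.586,3.586) [heading=225, draw]
LT 180: heading 225 -> 45
LT 135: heading 45 -> 180
RT 90: heading 180 -> 90
FD 2: (3.586,3.586) -> (3.586,5.586) [heading=90, draw]
RT 90: heading 90 -> 0
LT 135: heading 0 -> 135
Final: pos=(3.586,5.586), heading=135, 2 segment(s) drawn

Start position: (5, 5)
Final position: (3.586, 5.586)
Distance = 1.531; >= 1e-6 -> NOT closed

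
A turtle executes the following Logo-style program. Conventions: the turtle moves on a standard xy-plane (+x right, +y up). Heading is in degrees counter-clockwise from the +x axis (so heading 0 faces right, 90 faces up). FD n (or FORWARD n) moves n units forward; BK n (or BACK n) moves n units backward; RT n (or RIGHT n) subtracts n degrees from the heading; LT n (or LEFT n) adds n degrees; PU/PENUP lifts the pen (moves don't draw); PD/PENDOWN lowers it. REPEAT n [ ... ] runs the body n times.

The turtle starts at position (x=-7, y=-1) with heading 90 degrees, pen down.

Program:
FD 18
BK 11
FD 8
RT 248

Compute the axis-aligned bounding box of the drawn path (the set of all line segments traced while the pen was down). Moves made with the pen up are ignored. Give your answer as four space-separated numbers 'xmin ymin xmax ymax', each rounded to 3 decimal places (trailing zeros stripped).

Answer: -7 -1 -7 17

Derivation:
Executing turtle program step by step:
Start: pos=(-7,-1), heading=90, pen down
FD 18: (-7,-1) -> (-7,17) [heading=90, draw]
BK 11: (-7,17) -> (-7,6) [heading=90, draw]
FD 8: (-7,6) -> (-7,14) [heading=90, draw]
RT 248: heading 90 -> 202
Final: pos=(-7,14), heading=202, 3 segment(s) drawn

Segment endpoints: x in {-7, -7}, y in {-1, 6, 14, 17}
xmin=-7, ymin=-1, xmax=-7, ymax=17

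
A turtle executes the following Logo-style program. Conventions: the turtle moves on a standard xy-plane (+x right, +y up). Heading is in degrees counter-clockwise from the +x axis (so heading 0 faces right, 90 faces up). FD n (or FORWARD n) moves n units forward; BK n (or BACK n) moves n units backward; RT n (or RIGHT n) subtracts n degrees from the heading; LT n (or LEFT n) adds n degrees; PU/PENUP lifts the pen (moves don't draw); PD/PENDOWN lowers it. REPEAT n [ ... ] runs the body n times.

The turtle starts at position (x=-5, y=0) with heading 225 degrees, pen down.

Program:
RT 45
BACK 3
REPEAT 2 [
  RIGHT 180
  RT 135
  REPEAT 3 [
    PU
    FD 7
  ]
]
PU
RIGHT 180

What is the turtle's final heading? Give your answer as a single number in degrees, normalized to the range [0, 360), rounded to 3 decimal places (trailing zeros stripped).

Answer: 90

Derivation:
Executing turtle program step by step:
Start: pos=(-5,0), heading=225, pen down
RT 45: heading 225 -> 180
BK 3: (-5,0) -> (-2,0) [heading=180, draw]
REPEAT 2 [
  -- iteration 1/2 --
  RT 180: heading 180 -> 0
  RT 135: heading 0 -> 225
  REPEAT 3 [
    -- iteration 1/3 --
    PU: pen up
    FD 7: (-2,0) -> (-6.95,-4.95) [heading=225, move]
    -- iteration 2/3 --
    PU: pen up
    FD 7: (-6.95,-4.95) -> (-11.899,-9.899) [heading=225, move]
    -- iteration 3/3 --
    PU: pen up
    FD 7: (-11.899,-9.899) -> (-16.849,-14.849) [heading=225, move]
  ]
  -- iteration 2/2 --
  RT 180: heading 225 -> 45
  RT 135: heading 45 -> 270
  REPEAT 3 [
    -- iteration 1/3 --
    PU: pen up
    FD 7: (-16.849,-14.849) -> (-16.849,-21.849) [heading=270, move]
    -- iteration 2/3 --
    PU: pen up
    FD 7: (-16.849,-21.849) -> (-16.849,-28.849) [heading=270, move]
    -- iteration 3/3 --
    PU: pen up
    FD 7: (-16.849,-28.849) -> (-16.849,-35.849) [heading=270, move]
  ]
]
PU: pen up
RT 180: heading 270 -> 90
Final: pos=(-16.849,-35.849), heading=90, 1 segment(s) drawn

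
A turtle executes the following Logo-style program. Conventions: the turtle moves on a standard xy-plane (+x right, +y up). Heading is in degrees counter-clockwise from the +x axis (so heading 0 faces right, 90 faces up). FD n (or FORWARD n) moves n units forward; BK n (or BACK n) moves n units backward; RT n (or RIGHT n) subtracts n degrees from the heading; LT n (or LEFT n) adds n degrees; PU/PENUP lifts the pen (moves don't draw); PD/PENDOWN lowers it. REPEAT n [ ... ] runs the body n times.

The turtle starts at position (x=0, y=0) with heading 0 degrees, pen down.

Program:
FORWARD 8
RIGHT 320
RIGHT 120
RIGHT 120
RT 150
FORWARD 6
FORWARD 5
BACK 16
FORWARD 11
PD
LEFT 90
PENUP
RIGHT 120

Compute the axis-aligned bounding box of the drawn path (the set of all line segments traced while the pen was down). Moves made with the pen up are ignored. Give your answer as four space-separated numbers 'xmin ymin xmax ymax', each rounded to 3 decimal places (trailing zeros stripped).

Answer: 0 -0.868 18.833 1.91

Derivation:
Executing turtle program step by step:
Start: pos=(0,0), heading=0, pen down
FD 8: (0,0) -> (8,0) [heading=0, draw]
RT 320: heading 0 -> 40
RT 120: heading 40 -> 280
RT 120: heading 280 -> 160
RT 150: heading 160 -> 10
FD 6: (8,0) -> (13.909,1.042) [heading=10, draw]
FD 5: (13.909,1.042) -> (18.833,1.91) [heading=10, draw]
BK 16: (18.833,1.91) -> (3.076,-0.868) [heading=10, draw]
FD 11: (3.076,-0.868) -> (13.909,1.042) [heading=10, draw]
PD: pen down
LT 90: heading 10 -> 100
PU: pen up
RT 120: heading 100 -> 340
Final: pos=(13.909,1.042), heading=340, 5 segment(s) drawn

Segment endpoints: x in {0, 3.076, 8, 13.909, 13.909, 18.833}, y in {-0.868, 0, 1.042, 1.042, 1.91}
xmin=0, ymin=-0.868, xmax=18.833, ymax=1.91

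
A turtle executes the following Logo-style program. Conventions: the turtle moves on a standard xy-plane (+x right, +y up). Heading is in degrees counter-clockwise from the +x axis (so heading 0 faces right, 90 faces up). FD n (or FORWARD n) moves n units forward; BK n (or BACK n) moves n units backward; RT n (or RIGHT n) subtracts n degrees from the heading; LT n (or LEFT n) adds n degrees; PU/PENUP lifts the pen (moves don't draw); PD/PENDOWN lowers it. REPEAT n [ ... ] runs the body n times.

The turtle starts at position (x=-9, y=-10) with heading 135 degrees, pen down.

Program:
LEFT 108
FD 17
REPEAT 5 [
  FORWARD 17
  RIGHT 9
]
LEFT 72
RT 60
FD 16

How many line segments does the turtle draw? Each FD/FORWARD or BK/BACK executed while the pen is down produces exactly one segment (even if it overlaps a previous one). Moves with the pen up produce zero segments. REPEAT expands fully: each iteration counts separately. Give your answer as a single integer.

Answer: 7

Derivation:
Executing turtle program step by step:
Start: pos=(-9,-10), heading=135, pen down
LT 108: heading 135 -> 243
FD 17: (-9,-10) -> (-16.718,-25.147) [heading=243, draw]
REPEAT 5 [
  -- iteration 1/5 --
  FD 17: (-16.718,-25.147) -> (-24.436,-40.294) [heading=243, draw]
  RT 9: heading 243 -> 234
  -- iteration 2/5 --
  FD 17: (-24.436,-40.294) -> (-34.428,-54.048) [heading=234, draw]
  RT 9: heading 234 -> 225
  -- iteration 3/5 --
  FD 17: (-34.428,-54.048) -> (-46.449,-66.068) [heading=225, draw]
  RT 9: heading 225 -> 216
  -- iteration 4/5 --
  FD 17: (-46.449,-66.068) -> (-60.202,-76.061) [heading=216, draw]
  RT 9: heading 216 -> 207
  -- iteration 5/5 --
  FD 17: (-60.202,-76.061) -> (-75.349,-83.779) [heading=207, draw]
  RT 9: heading 207 -> 198
]
LT 72: heading 198 -> 270
RT 60: heading 270 -> 210
FD 16: (-75.349,-83.779) -> (-89.206,-91.779) [heading=210, draw]
Final: pos=(-89.206,-91.779), heading=210, 7 segment(s) drawn
Segments drawn: 7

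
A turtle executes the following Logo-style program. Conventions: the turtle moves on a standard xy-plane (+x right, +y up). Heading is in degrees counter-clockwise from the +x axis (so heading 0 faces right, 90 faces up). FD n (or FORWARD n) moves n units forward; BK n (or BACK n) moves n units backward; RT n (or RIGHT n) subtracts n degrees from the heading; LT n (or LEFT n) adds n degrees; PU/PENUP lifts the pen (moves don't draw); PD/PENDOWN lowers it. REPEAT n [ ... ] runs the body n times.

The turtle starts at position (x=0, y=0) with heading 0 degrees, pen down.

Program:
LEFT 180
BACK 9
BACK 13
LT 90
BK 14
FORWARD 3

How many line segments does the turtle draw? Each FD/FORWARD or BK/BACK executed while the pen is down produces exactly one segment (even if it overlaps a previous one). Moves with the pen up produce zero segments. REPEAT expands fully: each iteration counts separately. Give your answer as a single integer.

Answer: 4

Derivation:
Executing turtle program step by step:
Start: pos=(0,0), heading=0, pen down
LT 180: heading 0 -> 180
BK 9: (0,0) -> (9,0) [heading=180, draw]
BK 13: (9,0) -> (22,0) [heading=180, draw]
LT 90: heading 180 -> 270
BK 14: (22,0) -> (22,14) [heading=270, draw]
FD 3: (22,14) -> (22,11) [heading=270, draw]
Final: pos=(22,11), heading=270, 4 segment(s) drawn
Segments drawn: 4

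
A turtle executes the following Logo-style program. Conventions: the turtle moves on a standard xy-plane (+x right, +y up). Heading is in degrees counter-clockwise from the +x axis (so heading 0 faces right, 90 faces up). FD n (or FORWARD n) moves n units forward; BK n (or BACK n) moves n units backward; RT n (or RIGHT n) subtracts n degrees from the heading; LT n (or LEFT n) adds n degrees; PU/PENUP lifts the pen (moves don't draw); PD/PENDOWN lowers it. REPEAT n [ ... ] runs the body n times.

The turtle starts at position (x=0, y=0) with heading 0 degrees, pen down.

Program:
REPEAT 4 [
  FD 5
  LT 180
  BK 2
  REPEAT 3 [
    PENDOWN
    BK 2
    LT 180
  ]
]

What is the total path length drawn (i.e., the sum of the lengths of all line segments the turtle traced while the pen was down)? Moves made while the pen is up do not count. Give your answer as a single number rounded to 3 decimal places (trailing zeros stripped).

Answer: 52

Derivation:
Executing turtle program step by step:
Start: pos=(0,0), heading=0, pen down
REPEAT 4 [
  -- iteration 1/4 --
  FD 5: (0,0) -> (5,0) [heading=0, draw]
  LT 180: heading 0 -> 180
  BK 2: (5,0) -> (7,0) [heading=180, draw]
  REPEAT 3 [
    -- iteration 1/3 --
    PD: pen down
    BK 2: (7,0) -> (9,0) [heading=180, draw]
    LT 180: heading 180 -> 0
    -- iteration 2/3 --
    PD: pen down
    BK 2: (9,0) -> (7,0) [heading=0, draw]
    LT 180: heading 0 -> 180
    -- iteration 3/3 --
    PD: pen down
    BK 2: (7,0) -> (9,0) [heading=180, draw]
    LT 180: heading 180 -> 0
  ]
  -- iteration 2/4 --
  FD 5: (9,0) -> (14,0) [heading=0, draw]
  LT 180: heading 0 -> 180
  BK 2: (14,0) -> (16,0) [heading=180, draw]
  REPEAT 3 [
    -- iteration 1/3 --
    PD: pen down
    BK 2: (16,0) -> (18,0) [heading=180, draw]
    LT 180: heading 180 -> 0
    -- iteration 2/3 --
    PD: pen down
    BK 2: (18,0) -> (16,0) [heading=0, draw]
    LT 180: heading 0 -> 180
    -- iteration 3/3 --
    PD: pen down
    BK 2: (16,0) -> (18,0) [heading=180, draw]
    LT 180: heading 180 -> 0
  ]
  -- iteration 3/4 --
  FD 5: (18,0) -> (23,0) [heading=0, draw]
  LT 180: heading 0 -> 180
  BK 2: (23,0) -> (25,0) [heading=180, draw]
  REPEAT 3 [
    -- iteration 1/3 --
    PD: pen down
    BK 2: (25,0) -> (27,0) [heading=180, draw]
    LT 180: heading 180 -> 0
    -- iteration 2/3 --
    PD: pen down
    BK 2: (27,0) -> (25,0) [heading=0, draw]
    LT 180: heading 0 -> 180
    -- iteration 3/3 --
    PD: pen down
    BK 2: (25,0) -> (27,0) [heading=180, draw]
    LT 180: heading 180 -> 0
  ]
  -- iteration 4/4 --
  FD 5: (27,0) -> (32,0) [heading=0, draw]
  LT 180: heading 0 -> 180
  BK 2: (32,0) -> (34,0) [heading=180, draw]
  REPEAT 3 [
    -- iteration 1/3 --
    PD: pen down
    BK 2: (34,0) -> (36,0) [heading=180, draw]
    LT 180: heading 180 -> 0
    -- iteration 2/3 --
    PD: pen down
    BK 2: (36,0) -> (34,0) [heading=0, draw]
    LT 180: heading 0 -> 180
    -- iteration 3/3 --
    PD: pen down
    BK 2: (34,0) -> (36,0) [heading=180, draw]
    LT 180: heading 180 -> 0
  ]
]
Final: pos=(36,0), heading=0, 20 segment(s) drawn

Segment lengths:
  seg 1: (0,0) -> (5,0), length = 5
  seg 2: (5,0) -> (7,0), length = 2
  seg 3: (7,0) -> (9,0), length = 2
  seg 4: (9,0) -> (7,0), length = 2
  seg 5: (7,0) -> (9,0), length = 2
  seg 6: (9,0) -> (14,0), length = 5
  seg 7: (14,0) -> (16,0), length = 2
  seg 8: (16,0) -> (18,0), length = 2
  seg 9: (18,0) -> (16,0), length = 2
  seg 10: (16,0) -> (18,0), length = 2
  seg 11: (18,0) -> (23,0), length = 5
  seg 12: (23,0) -> (25,0), length = 2
  seg 13: (25,0) -> (27,0), length = 2
  seg 14: (27,0) -> (25,0), length = 2
  seg 15: (25,0) -> (27,0), length = 2
  seg 16: (27,0) -> (32,0), length = 5
  seg 17: (32,0) -> (34,0), length = 2
  seg 18: (34,0) -> (36,0), length = 2
  seg 19: (36,0) -> (34,0), length = 2
  seg 20: (34,0) -> (36,0), length = 2
Total = 52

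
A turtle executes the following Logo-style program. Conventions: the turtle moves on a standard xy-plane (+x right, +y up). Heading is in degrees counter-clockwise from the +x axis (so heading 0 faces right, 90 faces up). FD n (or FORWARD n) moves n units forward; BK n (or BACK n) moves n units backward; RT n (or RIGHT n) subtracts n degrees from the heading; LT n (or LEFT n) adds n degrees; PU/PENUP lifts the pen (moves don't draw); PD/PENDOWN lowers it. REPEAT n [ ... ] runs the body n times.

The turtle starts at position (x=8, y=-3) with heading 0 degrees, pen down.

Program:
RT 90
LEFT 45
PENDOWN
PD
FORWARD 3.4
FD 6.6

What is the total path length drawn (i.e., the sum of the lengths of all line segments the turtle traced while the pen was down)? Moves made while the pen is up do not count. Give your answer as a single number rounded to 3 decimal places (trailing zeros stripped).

Executing turtle program step by step:
Start: pos=(8,-3), heading=0, pen down
RT 90: heading 0 -> 270
LT 45: heading 270 -> 315
PD: pen down
PD: pen down
FD 3.4: (8,-3) -> (10.404,-5.404) [heading=315, draw]
FD 6.6: (10.404,-5.404) -> (15.071,-10.071) [heading=315, draw]
Final: pos=(15.071,-10.071), heading=315, 2 segment(s) drawn

Segment lengths:
  seg 1: (8,-3) -> (10.404,-5.404), length = 3.4
  seg 2: (10.404,-5.404) -> (15.071,-10.071), length = 6.6
Total = 10

Answer: 10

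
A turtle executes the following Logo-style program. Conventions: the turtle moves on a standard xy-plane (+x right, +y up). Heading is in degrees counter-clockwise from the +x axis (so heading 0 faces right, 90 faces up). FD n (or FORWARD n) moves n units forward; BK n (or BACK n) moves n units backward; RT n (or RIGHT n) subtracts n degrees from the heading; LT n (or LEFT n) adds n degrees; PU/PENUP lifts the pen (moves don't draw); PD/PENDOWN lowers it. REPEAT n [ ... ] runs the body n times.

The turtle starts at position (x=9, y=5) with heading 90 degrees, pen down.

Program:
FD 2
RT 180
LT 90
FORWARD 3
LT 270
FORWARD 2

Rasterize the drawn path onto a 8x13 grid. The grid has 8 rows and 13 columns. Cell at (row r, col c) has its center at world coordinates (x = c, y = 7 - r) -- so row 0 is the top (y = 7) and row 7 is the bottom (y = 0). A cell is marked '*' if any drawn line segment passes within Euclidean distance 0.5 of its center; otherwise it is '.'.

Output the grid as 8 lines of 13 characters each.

Answer: .........****
.........*..*
.........*..*
.............
.............
.............
.............
.............

Derivation:
Segment 0: (9,5) -> (9,7)
Segment 1: (9,7) -> (12,7)
Segment 2: (12,7) -> (12,5)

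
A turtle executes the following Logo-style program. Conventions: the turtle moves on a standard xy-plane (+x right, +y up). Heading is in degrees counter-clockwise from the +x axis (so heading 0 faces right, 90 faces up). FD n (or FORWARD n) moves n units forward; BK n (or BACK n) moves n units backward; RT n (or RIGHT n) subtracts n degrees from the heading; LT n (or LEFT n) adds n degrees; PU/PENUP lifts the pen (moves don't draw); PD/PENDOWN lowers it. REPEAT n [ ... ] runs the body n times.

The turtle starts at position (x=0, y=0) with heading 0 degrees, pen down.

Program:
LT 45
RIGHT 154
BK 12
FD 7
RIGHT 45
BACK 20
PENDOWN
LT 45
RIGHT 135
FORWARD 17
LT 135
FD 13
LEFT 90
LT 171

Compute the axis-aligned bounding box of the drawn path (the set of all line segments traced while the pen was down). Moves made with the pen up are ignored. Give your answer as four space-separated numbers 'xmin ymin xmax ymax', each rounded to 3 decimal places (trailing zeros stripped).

Answer: 0 0 19.604 28.775

Derivation:
Executing turtle program step by step:
Start: pos=(0,0), heading=0, pen down
LT 45: heading 0 -> 45
RT 154: heading 45 -> 251
BK 12: (0,0) -> (3.907,11.346) [heading=251, draw]
FD 7: (3.907,11.346) -> (1.628,4.728) [heading=251, draw]
RT 45: heading 251 -> 206
BK 20: (1.628,4.728) -> (19.604,13.495) [heading=206, draw]
PD: pen down
LT 45: heading 206 -> 251
RT 135: heading 251 -> 116
FD 17: (19.604,13.495) -> (12.151,28.775) [heading=116, draw]
LT 135: heading 116 -> 251
FD 13: (12.151,28.775) -> (7.919,16.483) [heading=251, draw]
LT 90: heading 251 -> 341
LT 171: heading 341 -> 152
Final: pos=(7.919,16.483), heading=152, 5 segment(s) drawn

Segment endpoints: x in {0, 1.628, 3.907, 7.919, 12.151, 19.604}, y in {0, 4.728, 11.346, 13.495, 16.483, 28.775}
xmin=0, ymin=0, xmax=19.604, ymax=28.775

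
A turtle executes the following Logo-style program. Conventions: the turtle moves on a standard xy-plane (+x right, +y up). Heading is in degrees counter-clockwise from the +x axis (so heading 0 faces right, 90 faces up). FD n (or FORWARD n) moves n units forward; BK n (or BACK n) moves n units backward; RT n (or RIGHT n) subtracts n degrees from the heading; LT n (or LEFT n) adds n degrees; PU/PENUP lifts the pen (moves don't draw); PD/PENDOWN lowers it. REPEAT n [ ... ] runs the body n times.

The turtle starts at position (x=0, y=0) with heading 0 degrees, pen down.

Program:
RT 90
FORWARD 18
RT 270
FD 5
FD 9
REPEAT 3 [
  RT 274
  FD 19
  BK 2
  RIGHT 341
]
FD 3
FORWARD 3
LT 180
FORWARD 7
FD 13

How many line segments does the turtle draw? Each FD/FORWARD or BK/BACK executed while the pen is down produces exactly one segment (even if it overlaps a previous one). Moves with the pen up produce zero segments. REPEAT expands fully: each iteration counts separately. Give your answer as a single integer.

Answer: 13

Derivation:
Executing turtle program step by step:
Start: pos=(0,0), heading=0, pen down
RT 90: heading 0 -> 270
FD 18: (0,0) -> (0,-18) [heading=270, draw]
RT 270: heading 270 -> 0
FD 5: (0,-18) -> (5,-18) [heading=0, draw]
FD 9: (5,-18) -> (14,-18) [heading=0, draw]
REPEAT 3 [
  -- iteration 1/3 --
  RT 274: heading 0 -> 86
  FD 19: (14,-18) -> (15.325,0.954) [heading=86, draw]
  BK 2: (15.325,0.954) -> (15.186,-1.041) [heading=86, draw]
  RT 341: heading 86 -> 105
  -- iteration 2/3 --
  RT 274: heading 105 -> 191
  FD 19: (15.186,-1.041) -> (-3.465,-4.667) [heading=191, draw]
  BK 2: (-3.465,-4.667) -> (-1.502,-4.285) [heading=191, draw]
  RT 341: heading 191 -> 210
  -- iteration 3/3 --
  RT 274: heading 210 -> 296
  FD 19: (-1.502,-4.285) -> (6.827,-21.362) [heading=296, draw]
  BK 2: (6.827,-21.362) -> (5.951,-19.565) [heading=296, draw]
  RT 341: heading 296 -> 315
]
FD 3: (5.951,-19.565) -> (8.072,-21.686) [heading=315, draw]
FD 3: (8.072,-21.686) -> (10.193,-23.807) [heading=315, draw]
LT 180: heading 315 -> 135
FD 7: (10.193,-23.807) -> (5.243,-18.858) [heading=135, draw]
FD 13: (5.243,-18.858) -> (-3.949,-9.665) [heading=135, draw]
Final: pos=(-3.949,-9.665), heading=135, 13 segment(s) drawn
Segments drawn: 13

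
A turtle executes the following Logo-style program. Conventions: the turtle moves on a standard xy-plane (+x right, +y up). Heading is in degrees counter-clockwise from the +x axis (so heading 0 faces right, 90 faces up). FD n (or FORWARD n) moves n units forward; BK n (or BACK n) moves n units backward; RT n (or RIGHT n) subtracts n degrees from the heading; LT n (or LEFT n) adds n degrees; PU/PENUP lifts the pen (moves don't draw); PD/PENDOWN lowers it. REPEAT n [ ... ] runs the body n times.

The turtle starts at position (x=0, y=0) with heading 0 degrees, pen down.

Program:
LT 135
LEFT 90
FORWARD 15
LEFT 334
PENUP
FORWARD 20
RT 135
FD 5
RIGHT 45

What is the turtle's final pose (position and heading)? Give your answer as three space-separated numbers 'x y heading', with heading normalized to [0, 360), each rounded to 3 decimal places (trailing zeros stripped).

Answer: -27.325 -12.624 19

Derivation:
Executing turtle program step by step:
Start: pos=(0,0), heading=0, pen down
LT 135: heading 0 -> 135
LT 90: heading 135 -> 225
FD 15: (0,0) -> (-10.607,-10.607) [heading=225, draw]
LT 334: heading 225 -> 199
PU: pen up
FD 20: (-10.607,-10.607) -> (-29.517,-17.118) [heading=199, move]
RT 135: heading 199 -> 64
FD 5: (-29.517,-17.118) -> (-27.325,-12.624) [heading=64, move]
RT 45: heading 64 -> 19
Final: pos=(-27.325,-12.624), heading=19, 1 segment(s) drawn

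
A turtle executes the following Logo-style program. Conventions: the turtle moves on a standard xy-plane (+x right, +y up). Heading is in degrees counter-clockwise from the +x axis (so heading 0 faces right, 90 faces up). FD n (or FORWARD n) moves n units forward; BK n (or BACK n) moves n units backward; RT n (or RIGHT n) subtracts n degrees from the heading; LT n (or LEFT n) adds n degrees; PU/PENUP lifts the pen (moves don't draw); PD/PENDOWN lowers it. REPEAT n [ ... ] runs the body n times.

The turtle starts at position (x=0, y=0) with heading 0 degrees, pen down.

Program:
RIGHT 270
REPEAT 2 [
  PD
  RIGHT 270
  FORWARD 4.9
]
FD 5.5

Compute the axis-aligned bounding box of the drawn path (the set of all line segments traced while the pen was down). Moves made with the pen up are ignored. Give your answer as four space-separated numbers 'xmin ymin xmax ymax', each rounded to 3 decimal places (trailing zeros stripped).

Answer: -4.9 -10.4 0 0

Derivation:
Executing turtle program step by step:
Start: pos=(0,0), heading=0, pen down
RT 270: heading 0 -> 90
REPEAT 2 [
  -- iteration 1/2 --
  PD: pen down
  RT 270: heading 90 -> 180
  FD 4.9: (0,0) -> (-4.9,0) [heading=180, draw]
  -- iteration 2/2 --
  PD: pen down
  RT 270: heading 180 -> 270
  FD 4.9: (-4.9,0) -> (-4.9,-4.9) [heading=270, draw]
]
FD 5.5: (-4.9,-4.9) -> (-4.9,-10.4) [heading=270, draw]
Final: pos=(-4.9,-10.4), heading=270, 3 segment(s) drawn

Segment endpoints: x in {-4.9, -4.9, -4.9, 0}, y in {-10.4, -4.9, 0, 0}
xmin=-4.9, ymin=-10.4, xmax=0, ymax=0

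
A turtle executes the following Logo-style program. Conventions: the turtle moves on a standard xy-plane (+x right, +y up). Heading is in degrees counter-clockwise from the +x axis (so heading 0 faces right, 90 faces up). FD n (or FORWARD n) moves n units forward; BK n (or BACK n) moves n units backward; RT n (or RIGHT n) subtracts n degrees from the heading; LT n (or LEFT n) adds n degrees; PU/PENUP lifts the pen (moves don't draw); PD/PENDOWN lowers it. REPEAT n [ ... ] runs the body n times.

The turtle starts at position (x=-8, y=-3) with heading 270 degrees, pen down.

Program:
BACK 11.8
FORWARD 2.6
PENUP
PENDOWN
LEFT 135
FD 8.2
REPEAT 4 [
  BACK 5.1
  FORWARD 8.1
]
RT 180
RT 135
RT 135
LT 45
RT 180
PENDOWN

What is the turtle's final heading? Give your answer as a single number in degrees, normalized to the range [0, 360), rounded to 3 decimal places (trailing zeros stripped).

Executing turtle program step by step:
Start: pos=(-8,-3), heading=270, pen down
BK 11.8: (-8,-3) -> (-8,8.8) [heading=270, draw]
FD 2.6: (-8,8.8) -> (-8,6.2) [heading=270, draw]
PU: pen up
PD: pen down
LT 135: heading 270 -> 45
FD 8.2: (-8,6.2) -> (-2.202,11.998) [heading=45, draw]
REPEAT 4 [
  -- iteration 1/4 --
  BK 5.1: (-2.202,11.998) -> (-5.808,8.392) [heading=45, draw]
  FD 8.1: (-5.808,8.392) -> (-0.08,14.12) [heading=45, draw]
  -- iteration 2/4 --
  BK 5.1: (-0.08,14.12) -> (-3.687,10.513) [heading=45, draw]
  FD 8.1: (-3.687,10.513) -> (2.041,16.241) [heading=45, draw]
  -- iteration 3/4 --
  BK 5.1: (2.041,16.241) -> (-1.565,12.635) [heading=45, draw]
  FD 8.1: (-1.565,12.635) -> (4.162,18.362) [heading=45, draw]
  -- iteration 4/4 --
  BK 5.1: (4.162,18.362) -> (0.556,14.756) [heading=45, draw]
  FD 8.1: (0.556,14.756) -> (6.284,20.484) [heading=45, draw]
]
RT 180: heading 45 -> 225
RT 135: heading 225 -> 90
RT 135: heading 90 -> 315
LT 45: heading 315 -> 0
RT 180: heading 0 -> 180
PD: pen down
Final: pos=(6.284,20.484), heading=180, 11 segment(s) drawn

Answer: 180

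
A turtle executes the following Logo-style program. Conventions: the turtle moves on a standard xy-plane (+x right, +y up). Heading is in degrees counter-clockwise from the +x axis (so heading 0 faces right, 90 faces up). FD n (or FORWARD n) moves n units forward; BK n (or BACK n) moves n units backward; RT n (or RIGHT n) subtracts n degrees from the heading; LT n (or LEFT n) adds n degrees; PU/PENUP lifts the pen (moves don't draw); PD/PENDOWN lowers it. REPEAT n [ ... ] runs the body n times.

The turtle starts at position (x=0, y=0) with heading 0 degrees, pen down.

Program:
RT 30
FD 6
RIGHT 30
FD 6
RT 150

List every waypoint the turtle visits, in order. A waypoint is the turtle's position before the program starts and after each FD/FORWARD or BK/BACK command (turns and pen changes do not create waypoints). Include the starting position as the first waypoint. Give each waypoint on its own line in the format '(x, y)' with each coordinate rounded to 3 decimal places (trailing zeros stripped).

Answer: (0, 0)
(5.196, -3)
(8.196, -8.196)

Derivation:
Executing turtle program step by step:
Start: pos=(0,0), heading=0, pen down
RT 30: heading 0 -> 330
FD 6: (0,0) -> (5.196,-3) [heading=330, draw]
RT 30: heading 330 -> 300
FD 6: (5.196,-3) -> (8.196,-8.196) [heading=300, draw]
RT 150: heading 300 -> 150
Final: pos=(8.196,-8.196), heading=150, 2 segment(s) drawn
Waypoints (3 total):
(0, 0)
(5.196, -3)
(8.196, -8.196)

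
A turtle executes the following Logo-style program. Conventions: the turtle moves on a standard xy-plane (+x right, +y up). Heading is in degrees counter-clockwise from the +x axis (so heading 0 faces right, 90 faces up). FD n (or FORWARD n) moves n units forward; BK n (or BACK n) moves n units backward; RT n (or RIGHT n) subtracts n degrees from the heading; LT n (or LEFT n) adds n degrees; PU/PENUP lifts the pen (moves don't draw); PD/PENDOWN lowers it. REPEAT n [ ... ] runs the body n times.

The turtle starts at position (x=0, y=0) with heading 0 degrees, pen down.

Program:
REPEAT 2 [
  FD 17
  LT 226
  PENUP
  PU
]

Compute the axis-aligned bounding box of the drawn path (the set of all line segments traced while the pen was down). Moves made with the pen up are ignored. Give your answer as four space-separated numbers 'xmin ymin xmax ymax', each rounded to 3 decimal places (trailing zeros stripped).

Executing turtle program step by step:
Start: pos=(0,0), heading=0, pen down
REPEAT 2 [
  -- iteration 1/2 --
  FD 17: (0,0) -> (17,0) [heading=0, draw]
  LT 226: heading 0 -> 226
  PU: pen up
  PU: pen up
  -- iteration 2/2 --
  FD 17: (17,0) -> (5.191,-12.229) [heading=226, move]
  LT 226: heading 226 -> 92
  PU: pen up
  PU: pen up
]
Final: pos=(5.191,-12.229), heading=92, 1 segment(s) drawn

Segment endpoints: x in {0, 17}, y in {0}
xmin=0, ymin=0, xmax=17, ymax=0

Answer: 0 0 17 0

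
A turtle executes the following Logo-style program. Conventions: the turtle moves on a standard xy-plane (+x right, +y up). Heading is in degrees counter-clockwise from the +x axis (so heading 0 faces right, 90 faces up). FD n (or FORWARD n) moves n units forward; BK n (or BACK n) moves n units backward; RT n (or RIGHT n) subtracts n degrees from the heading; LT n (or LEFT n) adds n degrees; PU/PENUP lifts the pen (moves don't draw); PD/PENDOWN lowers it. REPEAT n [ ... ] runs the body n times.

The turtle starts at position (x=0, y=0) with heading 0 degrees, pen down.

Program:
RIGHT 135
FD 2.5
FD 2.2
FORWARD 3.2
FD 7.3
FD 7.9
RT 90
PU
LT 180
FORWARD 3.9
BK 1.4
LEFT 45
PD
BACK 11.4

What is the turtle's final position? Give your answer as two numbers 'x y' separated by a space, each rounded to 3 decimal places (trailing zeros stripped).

Executing turtle program step by step:
Start: pos=(0,0), heading=0, pen down
RT 135: heading 0 -> 225
FD 2.5: (0,0) -> (-1.768,-1.768) [heading=225, draw]
FD 2.2: (-1.768,-1.768) -> (-3.323,-3.323) [heading=225, draw]
FD 3.2: (-3.323,-3.323) -> (-5.586,-5.586) [heading=225, draw]
FD 7.3: (-5.586,-5.586) -> (-10.748,-10.748) [heading=225, draw]
FD 7.9: (-10.748,-10.748) -> (-16.334,-16.334) [heading=225, draw]
RT 90: heading 225 -> 135
PU: pen up
LT 180: heading 135 -> 315
FD 3.9: (-16.334,-16.334) -> (-13.576,-19.092) [heading=315, move]
BK 1.4: (-13.576,-19.092) -> (-14.566,-18.102) [heading=315, move]
LT 45: heading 315 -> 0
PD: pen down
BK 11.4: (-14.566,-18.102) -> (-25.966,-18.102) [heading=0, draw]
Final: pos=(-25.966,-18.102), heading=0, 6 segment(s) drawn

Answer: -25.966 -18.102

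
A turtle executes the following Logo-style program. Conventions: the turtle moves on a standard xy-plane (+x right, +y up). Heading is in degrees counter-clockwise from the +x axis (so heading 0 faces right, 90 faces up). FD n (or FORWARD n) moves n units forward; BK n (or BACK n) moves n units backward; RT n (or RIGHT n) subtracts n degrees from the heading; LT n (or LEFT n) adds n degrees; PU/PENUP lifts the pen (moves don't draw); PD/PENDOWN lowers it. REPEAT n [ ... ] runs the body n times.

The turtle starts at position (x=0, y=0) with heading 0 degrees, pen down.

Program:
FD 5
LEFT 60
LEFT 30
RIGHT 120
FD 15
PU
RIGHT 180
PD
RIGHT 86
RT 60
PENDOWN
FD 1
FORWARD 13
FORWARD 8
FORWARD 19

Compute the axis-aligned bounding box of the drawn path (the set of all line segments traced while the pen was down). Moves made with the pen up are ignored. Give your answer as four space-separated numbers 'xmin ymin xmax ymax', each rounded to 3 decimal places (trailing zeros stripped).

Answer: 0 -7.5 58.891 0

Derivation:
Executing turtle program step by step:
Start: pos=(0,0), heading=0, pen down
FD 5: (0,0) -> (5,0) [heading=0, draw]
LT 60: heading 0 -> 60
LT 30: heading 60 -> 90
RT 120: heading 90 -> 330
FD 15: (5,0) -> (17.99,-7.5) [heading=330, draw]
PU: pen up
RT 180: heading 330 -> 150
PD: pen down
RT 86: heading 150 -> 64
RT 60: heading 64 -> 4
PD: pen down
FD 1: (17.99,-7.5) -> (18.988,-7.43) [heading=4, draw]
FD 13: (18.988,-7.43) -> (31.956,-6.523) [heading=4, draw]
FD 8: (31.956,-6.523) -> (39.937,-5.965) [heading=4, draw]
FD 19: (39.937,-5.965) -> (58.891,-4.64) [heading=4, draw]
Final: pos=(58.891,-4.64), heading=4, 6 segment(s) drawn

Segment endpoints: x in {0, 5, 17.99, 18.988, 31.956, 39.937, 58.891}, y in {-7.5, -7.43, -6.523, -5.965, -4.64, 0}
xmin=0, ymin=-7.5, xmax=58.891, ymax=0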